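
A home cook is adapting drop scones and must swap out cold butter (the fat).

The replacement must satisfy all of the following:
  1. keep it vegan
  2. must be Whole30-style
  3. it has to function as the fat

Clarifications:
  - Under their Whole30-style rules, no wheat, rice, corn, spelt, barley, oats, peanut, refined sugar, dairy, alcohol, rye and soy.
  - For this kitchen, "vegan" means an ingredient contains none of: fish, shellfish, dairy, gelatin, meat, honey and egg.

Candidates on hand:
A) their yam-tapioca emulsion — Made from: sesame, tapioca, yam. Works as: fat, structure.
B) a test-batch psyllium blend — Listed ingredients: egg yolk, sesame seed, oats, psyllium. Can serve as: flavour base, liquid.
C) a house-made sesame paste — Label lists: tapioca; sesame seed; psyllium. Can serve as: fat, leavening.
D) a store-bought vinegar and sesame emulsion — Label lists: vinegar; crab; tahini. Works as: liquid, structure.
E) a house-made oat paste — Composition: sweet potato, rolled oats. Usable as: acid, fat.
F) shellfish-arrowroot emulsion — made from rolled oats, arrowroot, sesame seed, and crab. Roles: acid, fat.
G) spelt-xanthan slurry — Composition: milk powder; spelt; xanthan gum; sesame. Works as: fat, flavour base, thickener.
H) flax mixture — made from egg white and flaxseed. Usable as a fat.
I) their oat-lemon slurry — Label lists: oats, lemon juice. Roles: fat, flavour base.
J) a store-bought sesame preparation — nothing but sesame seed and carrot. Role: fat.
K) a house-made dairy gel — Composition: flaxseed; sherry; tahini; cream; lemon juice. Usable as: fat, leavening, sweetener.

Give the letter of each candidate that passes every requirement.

A: only sesame, yam, and tapioca; none excluded — keep
B: not usable as a fat; has oats, so not Whole30-style (and 1 more) — reject
C: works as a fat, Whole30-style, vegan — keep
D: not usable as a fat; has crab, so not vegan — reject
E: has rolled oats, so not Whole30-style — out
F: has rolled oats, so not Whole30-style; has crab, so not vegan — reject
G: has milk powder, so not Whole30-style; has milk powder, so not vegan — reject
H: has egg white, so not vegan — out
I: has oats, so not Whole30-style — out
J: only sesame seed and carrot; none excluded — OK
K: has sherry, so not Whole30-style; has cream, so not vegan — no

A, C, J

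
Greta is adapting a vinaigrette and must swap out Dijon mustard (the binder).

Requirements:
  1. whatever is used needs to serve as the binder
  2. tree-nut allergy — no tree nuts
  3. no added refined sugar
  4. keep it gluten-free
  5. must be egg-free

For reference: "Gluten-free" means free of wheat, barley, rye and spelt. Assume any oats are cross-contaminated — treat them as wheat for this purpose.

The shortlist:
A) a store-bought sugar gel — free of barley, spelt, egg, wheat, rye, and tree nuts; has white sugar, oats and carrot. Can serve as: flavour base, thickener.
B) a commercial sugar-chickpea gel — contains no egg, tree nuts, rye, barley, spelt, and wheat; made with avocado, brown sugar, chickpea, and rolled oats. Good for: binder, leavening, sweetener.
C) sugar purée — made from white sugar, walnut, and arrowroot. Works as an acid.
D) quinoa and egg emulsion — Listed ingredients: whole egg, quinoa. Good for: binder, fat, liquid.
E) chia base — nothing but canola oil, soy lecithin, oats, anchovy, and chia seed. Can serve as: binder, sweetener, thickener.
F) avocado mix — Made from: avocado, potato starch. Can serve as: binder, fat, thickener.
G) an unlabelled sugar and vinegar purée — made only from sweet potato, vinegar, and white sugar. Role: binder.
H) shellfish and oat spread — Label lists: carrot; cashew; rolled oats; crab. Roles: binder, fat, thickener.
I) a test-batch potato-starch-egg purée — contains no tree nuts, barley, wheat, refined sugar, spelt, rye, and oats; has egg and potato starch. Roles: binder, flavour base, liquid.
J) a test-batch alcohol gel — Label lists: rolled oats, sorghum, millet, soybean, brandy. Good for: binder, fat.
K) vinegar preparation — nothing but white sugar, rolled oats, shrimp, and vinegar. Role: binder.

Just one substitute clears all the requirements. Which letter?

F

A: not usable as a binder; has oats, so not gluten-free (and 1 more) — no
B: has rolled oats, so not gluten-free; has brown sugar, so not no-added-sugar — reject
C: not usable as a binder; has white sugar, so not no-added-sugar (and 1 more) — reject
D: has whole egg, so not egg-free — reject
E: has oats, so not gluten-free — reject
F: works as a binder, gluten-free, no refined sugar — OK
G: has white sugar, so not no-added-sugar — no
H: has rolled oats, so not gluten-free; has cashew, so not tree-nut-free — reject
I: has egg, so not egg-free — out
J: has rolled oats, so not gluten-free — reject
K: has rolled oats, so not gluten-free; has white sugar, so not no-added-sugar — reject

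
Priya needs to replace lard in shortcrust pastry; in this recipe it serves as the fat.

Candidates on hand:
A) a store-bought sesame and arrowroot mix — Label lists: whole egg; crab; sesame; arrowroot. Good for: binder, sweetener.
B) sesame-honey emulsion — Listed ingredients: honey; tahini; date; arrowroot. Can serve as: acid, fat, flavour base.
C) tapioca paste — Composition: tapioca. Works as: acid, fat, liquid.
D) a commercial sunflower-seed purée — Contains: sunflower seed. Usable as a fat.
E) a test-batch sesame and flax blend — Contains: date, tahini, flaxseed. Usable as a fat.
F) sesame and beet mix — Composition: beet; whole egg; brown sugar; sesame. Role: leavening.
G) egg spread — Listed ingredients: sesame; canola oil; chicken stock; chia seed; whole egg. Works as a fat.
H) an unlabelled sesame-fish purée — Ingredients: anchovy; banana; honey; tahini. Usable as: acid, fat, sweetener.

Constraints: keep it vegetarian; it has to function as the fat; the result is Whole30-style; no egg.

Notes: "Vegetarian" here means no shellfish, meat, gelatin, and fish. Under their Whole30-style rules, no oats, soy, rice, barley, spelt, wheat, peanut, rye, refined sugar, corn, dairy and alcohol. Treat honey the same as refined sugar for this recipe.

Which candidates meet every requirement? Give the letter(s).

C, D, E

A: not usable as a fat; has crab, so not vegetarian (and 1 more) — reject
B: has honey, so not Whole30-style — no
C: all constraints satisfied — valid
D: only sunflower seed; none excluded — OK
E: all constraints satisfied — OK
F: not usable as a fat; has brown sugar, so not Whole30-style (and 1 more) — out
G: has chicken stock, so not vegetarian; has whole egg, so not egg-free — out
H: has anchovy, so not vegetarian; has honey, so not Whole30-style — out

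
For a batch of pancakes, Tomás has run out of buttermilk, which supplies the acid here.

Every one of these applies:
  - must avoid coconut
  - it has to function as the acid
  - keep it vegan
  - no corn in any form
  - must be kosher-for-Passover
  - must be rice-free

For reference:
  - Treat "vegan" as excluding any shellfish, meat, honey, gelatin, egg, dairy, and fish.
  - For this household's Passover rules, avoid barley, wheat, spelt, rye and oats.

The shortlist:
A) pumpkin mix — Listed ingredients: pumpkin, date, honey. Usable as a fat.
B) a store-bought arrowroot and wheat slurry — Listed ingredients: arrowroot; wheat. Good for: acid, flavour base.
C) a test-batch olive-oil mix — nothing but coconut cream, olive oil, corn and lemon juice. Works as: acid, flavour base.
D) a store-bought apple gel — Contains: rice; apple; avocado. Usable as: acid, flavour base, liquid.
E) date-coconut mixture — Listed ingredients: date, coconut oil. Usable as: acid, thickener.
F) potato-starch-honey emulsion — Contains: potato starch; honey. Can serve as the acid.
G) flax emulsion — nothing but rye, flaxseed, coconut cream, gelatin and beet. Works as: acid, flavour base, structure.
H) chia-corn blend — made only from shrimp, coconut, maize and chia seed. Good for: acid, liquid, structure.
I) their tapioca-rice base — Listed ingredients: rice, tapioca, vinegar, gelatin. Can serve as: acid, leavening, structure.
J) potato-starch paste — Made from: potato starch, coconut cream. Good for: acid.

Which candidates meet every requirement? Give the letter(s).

A: not usable as an acid; has honey, so not vegan — reject
B: has wheat, so not kosher-for-Passover — out
C: has corn, so not corn-free; has coconut cream, so not coconut-free — out
D: has rice, so not rice-free — out
E: has coconut oil, so not coconut-free — reject
F: has honey, so not vegan — out
G: has gelatin, so not vegan; has rye, so not kosher-for-Passover (and 1 more) — out
H: has shrimp, so not vegan; has maize, so not corn-free (and 1 more) — no
I: has gelatin, so not vegan; has rice, so not rice-free — reject
J: has coconut cream, so not coconut-free — reject

none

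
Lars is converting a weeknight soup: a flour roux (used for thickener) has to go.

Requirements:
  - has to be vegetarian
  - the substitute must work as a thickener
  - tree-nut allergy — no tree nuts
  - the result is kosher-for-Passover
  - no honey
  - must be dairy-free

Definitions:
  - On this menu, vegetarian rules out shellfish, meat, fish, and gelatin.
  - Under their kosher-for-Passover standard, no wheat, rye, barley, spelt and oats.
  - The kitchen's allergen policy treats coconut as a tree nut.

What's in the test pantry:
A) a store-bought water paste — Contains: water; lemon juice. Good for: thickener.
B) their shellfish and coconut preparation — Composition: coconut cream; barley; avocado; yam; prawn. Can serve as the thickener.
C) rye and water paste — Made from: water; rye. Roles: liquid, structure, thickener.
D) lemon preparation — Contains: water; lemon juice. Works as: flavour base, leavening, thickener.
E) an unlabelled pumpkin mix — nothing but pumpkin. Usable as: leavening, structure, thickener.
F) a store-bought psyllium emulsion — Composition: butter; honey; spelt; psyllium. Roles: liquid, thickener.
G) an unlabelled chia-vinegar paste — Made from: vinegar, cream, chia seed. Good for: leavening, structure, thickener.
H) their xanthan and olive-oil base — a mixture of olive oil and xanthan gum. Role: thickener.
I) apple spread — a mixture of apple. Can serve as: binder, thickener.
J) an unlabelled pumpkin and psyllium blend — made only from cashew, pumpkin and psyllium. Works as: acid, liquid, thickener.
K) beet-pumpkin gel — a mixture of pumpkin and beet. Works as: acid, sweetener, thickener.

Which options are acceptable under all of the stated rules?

A, D, E, H, I, K

A: kosher-for-Passover, no honey — keep
B: has prawn, so not vegetarian; has barley, so not kosher-for-Passover (and 1 more) — out
C: has rye, so not kosher-for-Passover — no
D: only lemon juice and water; none excluded — keep
E: only pumpkin; none excluded — OK
F: has spelt, so not kosher-for-Passover; has honey, so not honey-free (and 1 more) — out
G: has cream, so not dairy-free — reject
H: works as a thickener, kosher-for-Passover, tree-nut-free — valid
I: only apple; none excluded — valid
J: has cashew, so not tree-nut-free — out
K: only beet and pumpkin; none excluded — valid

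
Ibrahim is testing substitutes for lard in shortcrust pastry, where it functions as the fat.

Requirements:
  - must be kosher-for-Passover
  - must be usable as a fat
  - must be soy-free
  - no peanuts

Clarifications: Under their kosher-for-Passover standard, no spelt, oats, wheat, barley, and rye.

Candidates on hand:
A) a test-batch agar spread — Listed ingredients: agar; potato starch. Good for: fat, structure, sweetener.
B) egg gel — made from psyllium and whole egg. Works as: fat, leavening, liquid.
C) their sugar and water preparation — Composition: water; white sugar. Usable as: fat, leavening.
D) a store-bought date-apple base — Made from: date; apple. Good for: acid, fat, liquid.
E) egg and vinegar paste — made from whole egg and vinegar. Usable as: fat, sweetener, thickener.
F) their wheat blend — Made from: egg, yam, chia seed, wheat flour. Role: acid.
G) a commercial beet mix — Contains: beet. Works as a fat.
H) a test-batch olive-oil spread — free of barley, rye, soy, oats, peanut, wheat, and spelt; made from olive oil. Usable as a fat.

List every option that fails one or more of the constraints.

F

A: only agar and potato starch; none excluded — keep
B: works as a fat, no peanut, kosher-for-Passover — OK
C: only white sugar and water; none excluded — valid
D: works as a fat, no peanut, kosher-for-Passover — keep
E: only whole egg and vinegar; none excluded — valid
F: not usable as a fat; has wheat flour, so not kosher-for-Passover — out
G: only beet; none excluded — keep
H: works as a fat, no soy, no peanut — keep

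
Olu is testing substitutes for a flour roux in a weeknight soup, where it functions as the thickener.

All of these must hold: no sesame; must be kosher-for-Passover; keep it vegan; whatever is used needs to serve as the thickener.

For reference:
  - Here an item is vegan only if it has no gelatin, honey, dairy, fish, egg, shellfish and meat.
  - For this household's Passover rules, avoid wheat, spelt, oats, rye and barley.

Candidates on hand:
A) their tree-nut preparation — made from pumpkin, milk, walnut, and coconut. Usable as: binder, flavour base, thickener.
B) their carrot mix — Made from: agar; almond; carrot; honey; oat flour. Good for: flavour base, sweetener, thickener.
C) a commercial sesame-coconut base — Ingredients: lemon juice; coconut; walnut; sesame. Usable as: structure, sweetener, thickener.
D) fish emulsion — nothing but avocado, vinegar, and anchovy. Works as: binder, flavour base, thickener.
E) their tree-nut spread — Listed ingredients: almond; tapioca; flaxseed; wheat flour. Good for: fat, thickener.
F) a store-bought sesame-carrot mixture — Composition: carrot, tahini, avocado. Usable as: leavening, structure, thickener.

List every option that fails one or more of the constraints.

A, B, C, D, E, F

A: has milk, so not vegan — out
B: has honey, so not vegan; has oat flour, so not kosher-for-Passover — out
C: has sesame, so not sesame-free — reject
D: has anchovy, so not vegan — out
E: has wheat flour, so not kosher-for-Passover — out
F: has tahini, so not sesame-free — reject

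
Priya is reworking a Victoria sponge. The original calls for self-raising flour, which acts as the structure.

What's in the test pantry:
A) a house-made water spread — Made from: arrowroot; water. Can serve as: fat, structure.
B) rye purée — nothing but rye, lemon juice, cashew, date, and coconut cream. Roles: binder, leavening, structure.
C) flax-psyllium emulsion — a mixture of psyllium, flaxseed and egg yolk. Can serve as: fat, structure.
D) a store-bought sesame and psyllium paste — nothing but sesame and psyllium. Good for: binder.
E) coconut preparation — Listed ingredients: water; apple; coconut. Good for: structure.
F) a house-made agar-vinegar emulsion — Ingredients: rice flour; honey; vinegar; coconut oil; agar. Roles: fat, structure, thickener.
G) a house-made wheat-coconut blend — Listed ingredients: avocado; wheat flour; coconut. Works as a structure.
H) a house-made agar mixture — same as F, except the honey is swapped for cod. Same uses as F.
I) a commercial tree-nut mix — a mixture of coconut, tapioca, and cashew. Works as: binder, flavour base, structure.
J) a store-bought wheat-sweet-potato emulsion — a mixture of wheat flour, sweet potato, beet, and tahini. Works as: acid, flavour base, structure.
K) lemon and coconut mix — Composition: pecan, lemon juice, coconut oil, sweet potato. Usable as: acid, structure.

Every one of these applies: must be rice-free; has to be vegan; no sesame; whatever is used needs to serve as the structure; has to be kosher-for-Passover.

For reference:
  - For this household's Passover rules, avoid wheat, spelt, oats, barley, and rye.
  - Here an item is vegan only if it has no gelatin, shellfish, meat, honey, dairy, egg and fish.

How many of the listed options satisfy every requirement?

4

A: only water and arrowroot; none excluded — valid
B: has rye, so not kosher-for-Passover — out
C: has egg yolk, so not vegan — reject
D: not usable as a structure; has sesame, so not sesame-free — out
E: only coconut, apple, and water; none excluded — OK
F: has honey, so not vegan; has rice flour, so not rice-free — out
G: has wheat flour, so not kosher-for-Passover — reject
H: has cod, so not vegan; has rice flour, so not rice-free — no
I: no sesame, no rice — OK
J: has wheat flour, so not kosher-for-Passover; has tahini, so not sesame-free — reject
K: all constraints satisfied — keep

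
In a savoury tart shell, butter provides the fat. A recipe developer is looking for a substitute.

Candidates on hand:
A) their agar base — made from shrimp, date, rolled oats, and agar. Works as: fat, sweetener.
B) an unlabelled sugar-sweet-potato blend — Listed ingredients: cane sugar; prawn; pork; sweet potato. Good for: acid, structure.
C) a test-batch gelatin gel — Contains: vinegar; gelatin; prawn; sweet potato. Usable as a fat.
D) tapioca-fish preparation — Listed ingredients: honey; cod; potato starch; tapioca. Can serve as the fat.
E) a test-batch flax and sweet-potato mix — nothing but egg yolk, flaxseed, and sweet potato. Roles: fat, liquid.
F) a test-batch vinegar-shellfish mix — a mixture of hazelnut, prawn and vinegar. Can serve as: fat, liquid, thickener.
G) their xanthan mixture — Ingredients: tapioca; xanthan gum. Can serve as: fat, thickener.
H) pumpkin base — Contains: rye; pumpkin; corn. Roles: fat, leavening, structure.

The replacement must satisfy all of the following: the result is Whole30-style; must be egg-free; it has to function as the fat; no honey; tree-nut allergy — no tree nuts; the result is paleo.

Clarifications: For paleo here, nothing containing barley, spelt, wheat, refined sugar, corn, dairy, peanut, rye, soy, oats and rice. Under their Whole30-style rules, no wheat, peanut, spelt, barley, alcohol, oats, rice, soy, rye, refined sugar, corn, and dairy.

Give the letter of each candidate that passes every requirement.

C, G

A: has rolled oats, so not paleo; has rolled oats, so not Whole30-style — no
B: not usable as a fat; has cane sugar, so not paleo (and 1 more) — reject
C: all constraints satisfied — keep
D: has honey, so not honey-free — no
E: has egg yolk, so not egg-free — no
F: has hazelnut, so not tree-nut-free — no
G: no egg, Whole30-style — keep
H: has corn, so not paleo; has corn, so not Whole30-style — no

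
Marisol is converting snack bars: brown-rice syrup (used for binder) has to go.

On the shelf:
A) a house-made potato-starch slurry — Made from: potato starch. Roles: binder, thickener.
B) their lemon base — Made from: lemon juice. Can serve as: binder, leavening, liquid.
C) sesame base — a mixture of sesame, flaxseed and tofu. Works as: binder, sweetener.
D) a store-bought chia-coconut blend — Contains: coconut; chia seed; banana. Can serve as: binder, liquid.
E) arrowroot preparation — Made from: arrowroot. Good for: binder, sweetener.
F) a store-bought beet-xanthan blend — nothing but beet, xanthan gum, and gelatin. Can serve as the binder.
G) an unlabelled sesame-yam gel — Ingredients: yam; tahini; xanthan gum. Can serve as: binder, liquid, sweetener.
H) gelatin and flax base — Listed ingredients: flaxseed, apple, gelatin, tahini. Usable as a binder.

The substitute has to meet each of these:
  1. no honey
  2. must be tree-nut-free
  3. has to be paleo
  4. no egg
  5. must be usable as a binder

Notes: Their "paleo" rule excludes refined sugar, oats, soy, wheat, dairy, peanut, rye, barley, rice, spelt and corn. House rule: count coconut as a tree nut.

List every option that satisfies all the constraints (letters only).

A: paleo, tree-nut-free — valid
B: only lemon juice; none excluded — OK
C: has tofu, so not paleo — reject
D: has coconut, so not tree-nut-free — no
E: only arrowroot; none excluded — keep
F: all constraints satisfied — valid
G: nothing on the exclusion list — OK
H: works as a binder, no egg, tree-nut-free — keep

A, B, E, F, G, H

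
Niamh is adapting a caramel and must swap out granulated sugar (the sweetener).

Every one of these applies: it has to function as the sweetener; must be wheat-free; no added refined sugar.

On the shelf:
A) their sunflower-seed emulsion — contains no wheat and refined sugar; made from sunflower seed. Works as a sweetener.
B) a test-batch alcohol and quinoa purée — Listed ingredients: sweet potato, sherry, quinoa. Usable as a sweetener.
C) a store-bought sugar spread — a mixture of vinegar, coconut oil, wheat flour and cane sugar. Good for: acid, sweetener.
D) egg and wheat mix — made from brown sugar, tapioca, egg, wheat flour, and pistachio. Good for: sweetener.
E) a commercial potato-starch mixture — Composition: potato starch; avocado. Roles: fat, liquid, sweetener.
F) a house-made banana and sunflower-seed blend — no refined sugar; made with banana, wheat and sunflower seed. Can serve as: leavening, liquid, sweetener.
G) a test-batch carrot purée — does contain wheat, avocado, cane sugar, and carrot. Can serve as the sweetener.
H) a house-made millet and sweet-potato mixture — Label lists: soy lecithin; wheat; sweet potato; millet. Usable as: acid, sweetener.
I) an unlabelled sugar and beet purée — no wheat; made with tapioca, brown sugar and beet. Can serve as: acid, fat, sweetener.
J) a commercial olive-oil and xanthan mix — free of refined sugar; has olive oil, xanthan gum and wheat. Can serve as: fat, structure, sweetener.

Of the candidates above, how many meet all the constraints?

3

A: no wheat, no refined sugar — OK
B: every rule checks out — keep
C: has wheat flour, so not wheat-free; has cane sugar, so not no-added-sugar — no
D: has wheat flour, so not wheat-free; has brown sugar, so not no-added-sugar — reject
E: works as a sweetener, no refined sugar, no wheat — keep
F: has wheat, so not wheat-free — no
G: has wheat, so not wheat-free; has cane sugar, so not no-added-sugar — reject
H: has wheat, so not wheat-free — no
I: has brown sugar, so not no-added-sugar — no
J: has wheat, so not wheat-free — no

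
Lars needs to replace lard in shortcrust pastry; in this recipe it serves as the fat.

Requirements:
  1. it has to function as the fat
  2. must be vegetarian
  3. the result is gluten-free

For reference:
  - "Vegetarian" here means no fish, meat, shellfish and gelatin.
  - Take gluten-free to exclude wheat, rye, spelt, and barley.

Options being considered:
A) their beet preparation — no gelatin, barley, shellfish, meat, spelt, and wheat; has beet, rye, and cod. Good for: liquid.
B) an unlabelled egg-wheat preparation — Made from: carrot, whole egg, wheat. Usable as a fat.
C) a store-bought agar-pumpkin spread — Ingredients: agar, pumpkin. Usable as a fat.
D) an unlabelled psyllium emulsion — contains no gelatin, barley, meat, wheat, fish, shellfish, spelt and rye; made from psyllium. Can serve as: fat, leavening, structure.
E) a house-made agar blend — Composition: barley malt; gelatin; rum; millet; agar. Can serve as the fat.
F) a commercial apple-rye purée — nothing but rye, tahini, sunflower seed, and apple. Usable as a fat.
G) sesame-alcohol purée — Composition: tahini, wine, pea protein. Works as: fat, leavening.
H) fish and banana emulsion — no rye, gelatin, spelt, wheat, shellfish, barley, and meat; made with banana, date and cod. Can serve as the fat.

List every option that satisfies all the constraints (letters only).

C, D, G

A: not usable as a fat; has cod, so not vegetarian (and 1 more) — out
B: has wheat, so not gluten-free — no
C: only agar and pumpkin; none excluded — OK
D: gluten-free, vegetarian — valid
E: has gelatin, so not vegetarian; has barley malt, so not gluten-free — out
F: has rye, so not gluten-free — no
G: only wine, tahini, and pea protein; none excluded — OK
H: has cod, so not vegetarian — no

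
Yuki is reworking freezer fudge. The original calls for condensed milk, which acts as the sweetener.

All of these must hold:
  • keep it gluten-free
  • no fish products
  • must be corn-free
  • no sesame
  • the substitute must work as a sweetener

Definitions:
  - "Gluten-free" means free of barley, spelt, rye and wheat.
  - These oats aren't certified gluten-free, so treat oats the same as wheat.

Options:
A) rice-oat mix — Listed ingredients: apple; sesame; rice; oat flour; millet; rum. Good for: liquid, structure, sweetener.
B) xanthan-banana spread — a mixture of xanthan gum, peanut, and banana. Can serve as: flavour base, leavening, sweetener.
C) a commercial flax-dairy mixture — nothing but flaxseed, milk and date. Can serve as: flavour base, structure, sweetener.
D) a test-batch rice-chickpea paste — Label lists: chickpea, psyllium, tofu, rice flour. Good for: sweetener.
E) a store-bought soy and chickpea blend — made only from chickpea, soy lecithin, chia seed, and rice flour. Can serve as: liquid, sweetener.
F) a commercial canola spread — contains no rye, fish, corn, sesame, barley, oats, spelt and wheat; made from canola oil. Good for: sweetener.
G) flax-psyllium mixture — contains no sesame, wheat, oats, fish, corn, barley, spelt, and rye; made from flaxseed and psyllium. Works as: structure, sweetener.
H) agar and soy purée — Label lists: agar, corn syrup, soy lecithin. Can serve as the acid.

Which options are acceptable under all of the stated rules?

A: has oat flour, so not gluten-free; has sesame, so not sesame-free — no
B: every rule checks out — OK
C: every rule checks out — keep
D: no sesame, gluten-free — valid
E: no fish, gluten-free — keep
F: works as a sweetener, no corn, no fish — OK
G: no fish, no sesame — keep
H: not usable as a sweetener; has corn syrup, so not corn-free — no

B, C, D, E, F, G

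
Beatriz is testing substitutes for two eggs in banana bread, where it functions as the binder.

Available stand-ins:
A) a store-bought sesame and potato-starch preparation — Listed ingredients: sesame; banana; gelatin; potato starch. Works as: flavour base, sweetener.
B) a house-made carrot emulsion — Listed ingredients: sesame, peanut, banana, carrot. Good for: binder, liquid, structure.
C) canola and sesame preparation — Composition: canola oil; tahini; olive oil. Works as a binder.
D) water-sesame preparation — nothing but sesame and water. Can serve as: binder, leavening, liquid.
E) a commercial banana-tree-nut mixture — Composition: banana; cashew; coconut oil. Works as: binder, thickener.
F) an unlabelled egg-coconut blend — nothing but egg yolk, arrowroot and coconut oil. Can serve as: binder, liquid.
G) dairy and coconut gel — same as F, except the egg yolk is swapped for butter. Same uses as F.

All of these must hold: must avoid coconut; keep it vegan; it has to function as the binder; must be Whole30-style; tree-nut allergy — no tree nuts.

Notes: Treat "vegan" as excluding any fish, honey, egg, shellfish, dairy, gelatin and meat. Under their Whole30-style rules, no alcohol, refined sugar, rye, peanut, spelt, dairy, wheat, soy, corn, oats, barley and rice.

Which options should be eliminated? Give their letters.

A, B, E, F, G

A: not usable as a binder; has gelatin, so not vegan — no
B: has peanut, so not Whole30-style — reject
C: no tree nuts, no coconut — keep
D: works as a binder, no tree nuts, Whole30-style — OK
E: has cashew, so not tree-nut-free; has coconut oil, so not coconut-free — reject
F: has egg yolk, so not vegan; has coconut oil, so not coconut-free — reject
G: has butter, so not vegan; has butter, so not Whole30-style (and 1 more) — out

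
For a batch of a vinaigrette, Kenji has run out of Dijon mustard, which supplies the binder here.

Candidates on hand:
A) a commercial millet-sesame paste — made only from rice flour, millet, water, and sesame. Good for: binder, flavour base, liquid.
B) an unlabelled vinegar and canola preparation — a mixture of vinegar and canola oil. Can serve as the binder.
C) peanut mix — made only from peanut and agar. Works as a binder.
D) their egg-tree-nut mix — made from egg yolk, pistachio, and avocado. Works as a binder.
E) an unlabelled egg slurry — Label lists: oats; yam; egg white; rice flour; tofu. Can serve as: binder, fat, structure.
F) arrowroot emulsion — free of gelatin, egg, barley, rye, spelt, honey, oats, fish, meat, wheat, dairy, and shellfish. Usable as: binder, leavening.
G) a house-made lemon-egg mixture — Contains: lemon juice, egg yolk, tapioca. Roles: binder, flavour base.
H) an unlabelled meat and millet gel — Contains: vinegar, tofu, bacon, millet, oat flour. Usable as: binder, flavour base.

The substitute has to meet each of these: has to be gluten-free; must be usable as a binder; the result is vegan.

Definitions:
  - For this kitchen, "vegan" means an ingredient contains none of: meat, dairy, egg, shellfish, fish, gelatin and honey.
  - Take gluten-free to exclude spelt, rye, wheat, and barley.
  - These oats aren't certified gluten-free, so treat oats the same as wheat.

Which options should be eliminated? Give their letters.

D, E, G, H

A: works as a binder, vegan, gluten-free — OK
B: gluten-free, vegan — keep
C: only peanut and agar; none excluded — keep
D: has egg yolk, so not vegan — no
E: has egg white, so not vegan; has oats, so not gluten-free — no
F: all constraints satisfied — keep
G: has egg yolk, so not vegan — reject
H: has bacon, so not vegan; has oat flour, so not gluten-free — no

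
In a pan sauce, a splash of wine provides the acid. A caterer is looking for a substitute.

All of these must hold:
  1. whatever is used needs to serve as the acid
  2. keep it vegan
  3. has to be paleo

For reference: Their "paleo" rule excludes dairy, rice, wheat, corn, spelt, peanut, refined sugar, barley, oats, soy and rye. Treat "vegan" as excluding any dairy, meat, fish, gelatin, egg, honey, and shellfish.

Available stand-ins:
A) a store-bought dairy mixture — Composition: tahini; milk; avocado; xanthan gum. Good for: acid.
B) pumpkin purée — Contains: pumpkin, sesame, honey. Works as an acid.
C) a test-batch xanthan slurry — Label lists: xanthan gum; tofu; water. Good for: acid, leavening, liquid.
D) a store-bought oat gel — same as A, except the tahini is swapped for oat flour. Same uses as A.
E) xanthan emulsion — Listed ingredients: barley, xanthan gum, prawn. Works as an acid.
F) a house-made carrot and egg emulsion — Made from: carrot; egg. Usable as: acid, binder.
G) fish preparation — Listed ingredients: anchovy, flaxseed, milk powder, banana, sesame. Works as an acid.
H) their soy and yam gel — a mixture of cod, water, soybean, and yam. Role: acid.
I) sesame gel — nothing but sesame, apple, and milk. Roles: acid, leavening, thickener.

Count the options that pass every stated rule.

A: has milk, so not paleo; has milk, so not vegan — no
B: has honey, so not vegan — no
C: has tofu, so not paleo — reject
D: has milk, so not paleo; has milk, so not vegan — reject
E: has barley, so not paleo; has prawn, so not vegan — out
F: has egg, so not vegan — no
G: has milk powder, so not paleo; has milk powder, so not vegan — no
H: has soybean, so not paleo; has cod, so not vegan — no
I: has milk, so not paleo; has milk, so not vegan — no

0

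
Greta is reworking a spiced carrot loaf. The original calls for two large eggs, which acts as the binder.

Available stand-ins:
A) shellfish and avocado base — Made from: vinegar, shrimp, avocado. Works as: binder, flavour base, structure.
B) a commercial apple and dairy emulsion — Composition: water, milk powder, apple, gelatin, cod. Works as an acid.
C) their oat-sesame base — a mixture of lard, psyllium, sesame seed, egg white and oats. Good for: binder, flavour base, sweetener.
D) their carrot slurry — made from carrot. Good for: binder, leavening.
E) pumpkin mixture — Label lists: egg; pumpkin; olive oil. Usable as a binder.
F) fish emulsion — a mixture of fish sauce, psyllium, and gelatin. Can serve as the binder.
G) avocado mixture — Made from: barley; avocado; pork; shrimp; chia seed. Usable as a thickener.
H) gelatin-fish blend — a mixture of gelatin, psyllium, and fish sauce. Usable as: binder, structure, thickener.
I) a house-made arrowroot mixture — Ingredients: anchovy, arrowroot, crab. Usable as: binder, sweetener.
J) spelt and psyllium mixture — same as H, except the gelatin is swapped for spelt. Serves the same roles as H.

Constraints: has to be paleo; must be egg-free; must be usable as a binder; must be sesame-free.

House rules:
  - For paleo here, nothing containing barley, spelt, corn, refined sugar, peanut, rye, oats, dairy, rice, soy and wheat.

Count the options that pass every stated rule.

5

A: only shrimp, vinegar, and avocado; none excluded — OK
B: not usable as a binder; has milk powder, so not paleo — no
C: has oats, so not paleo; has sesame seed, so not sesame-free (and 1 more) — reject
D: only carrot; none excluded — keep
E: has egg, so not egg-free — out
F: no egg, no sesame — OK
G: not usable as a binder; has barley, so not paleo — no
H: all constraints satisfied — valid
I: only anchovy, crab, and arrowroot; none excluded — valid
J: has spelt, so not paleo — reject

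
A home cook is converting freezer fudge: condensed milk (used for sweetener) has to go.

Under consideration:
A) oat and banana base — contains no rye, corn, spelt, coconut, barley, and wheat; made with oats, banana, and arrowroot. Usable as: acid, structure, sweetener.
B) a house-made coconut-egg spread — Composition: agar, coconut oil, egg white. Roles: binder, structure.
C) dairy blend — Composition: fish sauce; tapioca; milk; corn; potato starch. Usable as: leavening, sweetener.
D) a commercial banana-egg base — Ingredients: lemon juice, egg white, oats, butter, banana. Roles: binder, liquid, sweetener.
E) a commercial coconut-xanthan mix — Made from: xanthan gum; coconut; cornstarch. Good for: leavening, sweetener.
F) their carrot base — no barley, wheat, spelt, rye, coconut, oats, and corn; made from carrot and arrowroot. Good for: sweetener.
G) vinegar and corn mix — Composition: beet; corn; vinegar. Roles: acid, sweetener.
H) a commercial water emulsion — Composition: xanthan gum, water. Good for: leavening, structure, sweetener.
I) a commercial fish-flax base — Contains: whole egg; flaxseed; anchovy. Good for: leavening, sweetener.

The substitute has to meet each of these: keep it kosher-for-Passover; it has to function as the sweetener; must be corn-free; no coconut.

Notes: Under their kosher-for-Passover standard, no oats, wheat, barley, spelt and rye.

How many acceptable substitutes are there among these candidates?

A: has oats, so not kosher-for-Passover — no
B: not usable as a sweetener; has coconut oil, so not coconut-free — out
C: has corn, so not corn-free — no
D: has oats, so not kosher-for-Passover — no
E: has coconut, so not coconut-free; has cornstarch, so not corn-free — reject
F: works as a sweetener, no coconut, kosher-for-Passover — valid
G: has corn, so not corn-free — no
H: works as a sweetener, no coconut, no corn — valid
I: kosher-for-Passover, no corn — valid

3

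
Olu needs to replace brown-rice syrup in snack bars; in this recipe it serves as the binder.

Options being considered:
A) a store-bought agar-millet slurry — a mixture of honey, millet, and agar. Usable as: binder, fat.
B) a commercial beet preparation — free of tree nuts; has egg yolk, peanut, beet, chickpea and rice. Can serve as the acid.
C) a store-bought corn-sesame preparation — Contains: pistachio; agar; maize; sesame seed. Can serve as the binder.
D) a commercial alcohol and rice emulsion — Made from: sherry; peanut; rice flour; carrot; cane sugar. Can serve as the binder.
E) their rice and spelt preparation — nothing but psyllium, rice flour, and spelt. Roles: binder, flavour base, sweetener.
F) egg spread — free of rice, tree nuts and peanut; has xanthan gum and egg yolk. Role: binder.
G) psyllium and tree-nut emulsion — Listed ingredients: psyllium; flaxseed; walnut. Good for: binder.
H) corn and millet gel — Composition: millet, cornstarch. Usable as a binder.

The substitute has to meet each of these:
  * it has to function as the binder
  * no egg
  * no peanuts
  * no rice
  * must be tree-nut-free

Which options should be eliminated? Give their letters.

B, C, D, E, F, G

A: only honey, millet, and agar; none excluded — OK
B: not usable as a binder; has egg yolk, so not egg-free (and 2 more) — reject
C: has pistachio, so not tree-nut-free — no
D: has peanut, so not peanut-free; has rice flour, so not rice-free — out
E: has rice flour, so not rice-free — no
F: has egg yolk, so not egg-free — reject
G: has walnut, so not tree-nut-free — out
H: no peanut, no rice — valid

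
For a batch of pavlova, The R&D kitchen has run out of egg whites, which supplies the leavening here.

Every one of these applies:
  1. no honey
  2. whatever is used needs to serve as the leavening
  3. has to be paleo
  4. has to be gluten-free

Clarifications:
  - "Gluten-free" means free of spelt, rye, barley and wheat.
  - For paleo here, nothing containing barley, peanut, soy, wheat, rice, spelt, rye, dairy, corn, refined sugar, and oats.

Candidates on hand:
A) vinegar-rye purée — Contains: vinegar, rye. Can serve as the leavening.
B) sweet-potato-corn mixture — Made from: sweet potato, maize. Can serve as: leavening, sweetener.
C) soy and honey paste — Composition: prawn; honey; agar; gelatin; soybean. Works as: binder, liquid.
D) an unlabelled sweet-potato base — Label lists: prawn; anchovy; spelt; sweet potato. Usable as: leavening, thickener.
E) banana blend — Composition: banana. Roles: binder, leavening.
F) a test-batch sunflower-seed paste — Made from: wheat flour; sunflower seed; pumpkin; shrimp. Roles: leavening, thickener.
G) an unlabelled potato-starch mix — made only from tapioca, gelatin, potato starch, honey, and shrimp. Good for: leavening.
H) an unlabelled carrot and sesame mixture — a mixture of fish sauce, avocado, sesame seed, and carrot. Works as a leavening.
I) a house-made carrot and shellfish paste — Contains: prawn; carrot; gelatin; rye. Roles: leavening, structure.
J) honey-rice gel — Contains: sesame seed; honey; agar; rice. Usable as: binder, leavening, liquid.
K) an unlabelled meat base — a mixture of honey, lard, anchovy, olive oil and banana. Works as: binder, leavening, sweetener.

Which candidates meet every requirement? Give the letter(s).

A: has rye, so not gluten-free; has rye, so not paleo — out
B: has maize, so not paleo — no
C: not usable as a leavening; has soybean, so not paleo (and 1 more) — reject
D: has spelt, so not gluten-free; has spelt, so not paleo — no
E: only banana; none excluded — valid
F: has wheat flour, so not gluten-free; has wheat flour, so not paleo — out
G: has honey, so not honey-free — reject
H: paleo, gluten-free — valid
I: has rye, so not gluten-free; has rye, so not paleo — reject
J: has rice, so not paleo; has honey, so not honey-free — out
K: has honey, so not honey-free — no

E, H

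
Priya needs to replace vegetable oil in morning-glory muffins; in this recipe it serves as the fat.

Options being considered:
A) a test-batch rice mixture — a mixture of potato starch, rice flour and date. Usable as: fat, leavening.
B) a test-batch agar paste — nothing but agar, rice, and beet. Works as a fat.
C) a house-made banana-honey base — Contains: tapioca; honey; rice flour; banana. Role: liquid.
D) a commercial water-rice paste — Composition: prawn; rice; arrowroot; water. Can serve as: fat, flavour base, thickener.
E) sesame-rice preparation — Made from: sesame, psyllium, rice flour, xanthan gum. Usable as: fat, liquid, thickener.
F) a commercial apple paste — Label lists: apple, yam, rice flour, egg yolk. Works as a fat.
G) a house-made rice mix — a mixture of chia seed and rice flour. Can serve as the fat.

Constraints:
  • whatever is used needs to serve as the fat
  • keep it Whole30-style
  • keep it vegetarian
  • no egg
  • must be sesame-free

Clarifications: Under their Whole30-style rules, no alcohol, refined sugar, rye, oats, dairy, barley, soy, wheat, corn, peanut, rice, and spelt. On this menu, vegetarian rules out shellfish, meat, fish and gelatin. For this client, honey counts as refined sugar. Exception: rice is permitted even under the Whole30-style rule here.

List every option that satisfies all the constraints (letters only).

A, B, G

A: rice is permitted under the Whole30-style carve-out; nothing else excluded — OK
B: rice is permitted under the Whole30-style carve-out; nothing else excluded — valid
C: not usable as a fat; has honey, so not Whole30-style — reject
D: has prawn, so not vegetarian — out
E: has sesame, so not sesame-free — reject
F: has egg yolk, so not egg-free — no
G: rice is permitted under the Whole30-style carve-out; nothing else excluded — OK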